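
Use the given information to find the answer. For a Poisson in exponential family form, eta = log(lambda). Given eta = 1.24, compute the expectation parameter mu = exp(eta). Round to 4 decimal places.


Expectation parameter for Poisson exponential family:
mu = exp(eta).
eta = 1.24.
mu = exp(1.24) = 3.4556

3.4556


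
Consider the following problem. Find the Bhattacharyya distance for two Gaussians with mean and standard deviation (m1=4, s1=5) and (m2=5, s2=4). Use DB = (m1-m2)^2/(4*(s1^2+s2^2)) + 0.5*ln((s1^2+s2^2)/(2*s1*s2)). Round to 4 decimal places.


Bhattacharyya distance between two Gaussians:
DB = (m1-m2)^2/(4*(s1^2+s2^2)) + (1/2)*ln((s1^2+s2^2)/(2*s1*s2)).
(m1-m2)^2 = (-1)^2 = 1.
s1^2+s2^2 = 25 + 16 = 41.
term1 = 1/164 = 0.006098.
term2 = 0.5*ln(41/40.0) = 0.012346.
DB = 0.006098 + 0.012346 = 0.0184

0.0184


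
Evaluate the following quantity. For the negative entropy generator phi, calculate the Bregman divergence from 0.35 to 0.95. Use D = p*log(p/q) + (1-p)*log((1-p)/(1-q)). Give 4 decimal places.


Bregman divergence with negative entropy generator:
D = p*log(p/q) + (1-p)*log((1-p)/(1-q)).
p = 0.35, q = 0.95.
p*log(p/q) = 0.35*log(0.35/0.95) = -0.349485.
(1-p)*log((1-p)/(1-q)) = 0.65*log(0.65/0.05) = 1.667217.
D = -0.349485 + 1.667217 = 1.3177

1.3177


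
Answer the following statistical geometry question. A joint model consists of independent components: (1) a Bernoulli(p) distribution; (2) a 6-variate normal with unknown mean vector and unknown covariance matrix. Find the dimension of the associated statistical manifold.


The dimension of a statistical manifold equals the number of free
(independent) real parameters of the model. For a product of independent
blocks the parameter counts add.
- Bernoulli (p): 1.
- 6-variate normal: 6 (mean) + 6*7/2 = 21 (symmetric covariance) = 27.
Total = 1 + 27 = 28.
Dimension = 28

28


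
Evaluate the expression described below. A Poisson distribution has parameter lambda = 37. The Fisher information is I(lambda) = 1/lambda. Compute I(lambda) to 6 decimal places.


Fisher information for Poisson: I(lambda) = 1/lambda.
lambda = 37.
I(lambda) = 1/37 = 0.027027

0.027027


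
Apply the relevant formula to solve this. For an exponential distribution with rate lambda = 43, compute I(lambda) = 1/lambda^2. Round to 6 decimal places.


Fisher information for exponential: I(lambda) = 1/lambda^2.
lambda = 43, lambda^2 = 1849.
I = 1/1849 = 0.000541

0.000541


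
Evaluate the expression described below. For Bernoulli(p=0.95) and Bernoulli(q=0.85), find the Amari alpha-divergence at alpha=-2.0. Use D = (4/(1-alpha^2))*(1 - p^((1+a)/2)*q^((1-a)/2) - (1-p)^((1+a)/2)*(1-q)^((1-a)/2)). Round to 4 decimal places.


Amari alpha-divergence:
D = (4/(1-alpha^2))*(1 - p^((1+a)/2)*q^((1-a)/2) - (1-p)^((1+a)/2)*(1-q)^((1-a)/2)).
alpha = -2.0, p = 0.95, q = 0.85.
e1 = (1+alpha)/2 = -0.5, e2 = (1-alpha)/2 = 1.5.
t1 = p^e1 * q^e2 = 0.95^-0.5 * 0.85^1.5 = 0.80402.
t2 = (1-p)^e1 * (1-q)^e2 = 0.05^-0.5 * 0.15^1.5 = 0.259808.
4/(1-alpha^2) = -1.333333.
D = -1.333333*(1 - 0.80402 - 0.259808) = 0.0851

0.0851


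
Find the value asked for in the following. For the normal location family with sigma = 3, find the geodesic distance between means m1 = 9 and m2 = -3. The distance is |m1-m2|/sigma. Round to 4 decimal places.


On the fixed-variance normal subfamily, geodesic distance = |m1-m2|/sigma.
|9 - -3| = 12.
sigma = 3.
d = 12/3 = 4.0000

4.0000


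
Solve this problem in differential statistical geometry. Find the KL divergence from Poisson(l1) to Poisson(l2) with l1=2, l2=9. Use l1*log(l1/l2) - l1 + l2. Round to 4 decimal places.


KL divergence for Poisson:
KL = l1*log(l1/l2) - l1 + l2.
l1 = 2, l2 = 9.
log(2/9) = -1.504077.
l1*log(l1/l2) = 2 * -1.504077 = -3.008155.
KL = -3.008155 - 2 + 9 = 3.9918

3.9918


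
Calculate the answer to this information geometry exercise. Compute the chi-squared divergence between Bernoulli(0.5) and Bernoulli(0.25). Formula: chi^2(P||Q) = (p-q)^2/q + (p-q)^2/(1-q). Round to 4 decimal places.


Chi-squared divergence between Bernoulli distributions:
chi^2 = (p-q)^2/q + (p-q)^2/(1-q).
p = 0.5, q = 0.25, p-q = 0.25.
(p-q)^2 = 0.0625.
term1 = 0.0625/0.25 = 0.25.
term2 = 0.0625/0.75 = 0.083333.
chi^2 = 0.25 + 0.083333 = 0.3333

0.3333


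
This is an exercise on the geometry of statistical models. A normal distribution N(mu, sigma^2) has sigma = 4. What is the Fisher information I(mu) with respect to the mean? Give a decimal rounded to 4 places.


The Fisher information for the mean of a normal distribution is I(mu) = 1/sigma^2.
sigma = 4, so sigma^2 = 16.
I(mu) = 1/16 = 0.0625

0.0625


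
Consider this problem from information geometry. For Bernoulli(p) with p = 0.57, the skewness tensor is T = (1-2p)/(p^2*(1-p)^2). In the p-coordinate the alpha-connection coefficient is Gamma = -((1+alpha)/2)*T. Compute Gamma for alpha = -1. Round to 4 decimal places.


Skewness (Amari-Chentsov) tensor: T = (1-2p)/(p^2*(1-p)^2).
p = 0.57, 1-2p = -0.14, p^2 = 0.3249, (1-p)^2 = 0.1849.
T = -0.14/(0.3249 * 0.1849) = -2.330459.
In the p-coordinate, Gamma^(alpha) = Gamma^(0) - (alpha/2)*T with Gamma^(0) = (1/2)*g'(p) = -T/2,
so Gamma^(alpha) = -((1+alpha)/2)*T.
alpha = -1, -(1+alpha)/2 = 0.0.
Gamma = 0.0 * -2.330459 = 0.0000

0.0000


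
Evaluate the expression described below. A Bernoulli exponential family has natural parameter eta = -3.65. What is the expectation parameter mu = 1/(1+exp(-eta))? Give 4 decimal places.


Dual coordinate (expectation parameter) for Bernoulli:
mu = 1/(1+exp(-eta)).
eta = -3.65.
exp(-eta) = exp(3.65) = 38.474666.
mu = 1/(1+38.474666) = 0.0253

0.0253


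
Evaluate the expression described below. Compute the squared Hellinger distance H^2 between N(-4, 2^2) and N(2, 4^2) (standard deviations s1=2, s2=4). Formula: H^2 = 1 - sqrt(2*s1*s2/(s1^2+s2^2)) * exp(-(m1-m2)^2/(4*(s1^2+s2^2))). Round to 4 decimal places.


Squared Hellinger distance for Gaussians:
H^2 = 1 - sqrt(2*s1*s2/(s1^2+s2^2)) * exp(-(m1-m2)^2/(4*(s1^2+s2^2))).
s1^2 = 4, s2^2 = 16, s1^2+s2^2 = 20.
sqrt(2*2*4/(20)) = 0.894427.
(m1-m2)^2 = (-6)^2 = 36.
exp(-36/(4*20)) = exp(-0.45) = 0.637628.
H^2 = 1 - 0.894427*0.637628 = 0.4297

0.4297


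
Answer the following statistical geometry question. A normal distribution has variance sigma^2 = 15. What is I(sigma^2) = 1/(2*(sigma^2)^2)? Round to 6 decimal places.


Fisher information for variance: I(sigma^2) = 1/(2*sigma^4).
sigma^2 = 15, so sigma^4 = 225.
I = 1/(2*225) = 1/450 = 0.002222

0.002222


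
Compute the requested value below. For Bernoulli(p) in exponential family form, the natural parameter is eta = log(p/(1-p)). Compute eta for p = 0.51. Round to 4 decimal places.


Natural parameter for Bernoulli: eta = log(p/(1-p)).
p = 0.51, 1-p = 0.49.
p/(1-p) = 1.040816.
eta = log(1.040816) = 0.0400

0.0400


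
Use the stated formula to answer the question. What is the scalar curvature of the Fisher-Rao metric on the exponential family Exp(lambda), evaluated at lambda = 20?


This family has a single free parameter, so its statistical manifold
is 1-dimensional. The Riemann curvature tensor of any 1-dimensional
Riemannian manifold vanishes identically, so R = 0.

0


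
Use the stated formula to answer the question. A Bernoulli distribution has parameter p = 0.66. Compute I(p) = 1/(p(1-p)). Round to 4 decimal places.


For Bernoulli(p), Fisher information is I(p) = 1/(p*(1-p)).
p = 0.66, 1-p = 0.34.
p*(1-p) = 0.2244.
I(p) = 1/0.2244 = 4.4563

4.4563


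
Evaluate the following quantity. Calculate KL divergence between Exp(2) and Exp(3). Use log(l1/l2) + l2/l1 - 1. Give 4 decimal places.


KL divergence for exponential family:
KL = log(l1/l2) + l2/l1 - 1.
log(2/3) = -0.405465.
3/2 = 1.5.
KL = -0.405465 + 1.5 - 1 = 0.0945

0.0945


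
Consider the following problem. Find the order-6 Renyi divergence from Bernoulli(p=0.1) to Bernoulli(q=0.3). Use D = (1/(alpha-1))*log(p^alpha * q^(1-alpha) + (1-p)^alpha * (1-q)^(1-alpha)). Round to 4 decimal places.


Renyi divergence of order alpha between Bernoulli distributions:
D = (1/(alpha-1))*log(p^alpha * q^(1-alpha) + (1-p)^alpha * (1-q)^(1-alpha)).
alpha = 6, p = 0.1, q = 0.3.
p^alpha * q^(1-alpha) = 0.1^6 * 0.3^-5 = 0.000412.
(1-p)^alpha * (1-q)^(1-alpha) = 0.9^6 * 0.7^-5 = 3.162022.
sum = 0.000412 + 3.162022 = 3.162433.
D = (1/5)*log(3.162433) = 0.2303

0.2303


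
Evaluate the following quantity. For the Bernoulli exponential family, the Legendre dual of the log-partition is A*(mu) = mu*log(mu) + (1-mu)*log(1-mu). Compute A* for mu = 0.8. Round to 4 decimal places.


Legendre transform for Bernoulli:
A*(mu) = mu*log(mu) + (1-mu)*log(1-mu).
mu = 0.8, 1-mu = 0.2.
mu*log(mu) = 0.8*log(0.8) = -0.178515.
(1-mu)*log(1-mu) = 0.2*log(0.2) = -0.321888.
A* = -0.178515 + -0.321888 = -0.5004

-0.5004


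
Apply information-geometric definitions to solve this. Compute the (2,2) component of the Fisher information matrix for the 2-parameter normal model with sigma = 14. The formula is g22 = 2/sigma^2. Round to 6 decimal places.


For the 2-parameter normal family, the Fisher metric has:
  g11 = 1/sigma^2, g22 = 2/sigma^2.
sigma = 14, sigma^2 = 196.
g22 = 0.010204

0.010204


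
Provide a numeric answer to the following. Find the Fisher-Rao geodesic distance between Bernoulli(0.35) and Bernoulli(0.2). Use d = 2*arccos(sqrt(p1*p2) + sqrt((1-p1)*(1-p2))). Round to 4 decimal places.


Geodesic distance on Bernoulli manifold:
d(p1,p2) = 2*arccos(sqrt(p1*p2) + sqrt((1-p1)*(1-p2))).
sqrt(p1*p2) = sqrt(0.35*0.2) = 0.264575.
sqrt((1-p1)*(1-p2)) = sqrt(0.65*0.8) = 0.72111.
arg = 0.264575 + 0.72111 = 0.985685.
d = 2*arccos(0.985685) = 0.3388

0.3388


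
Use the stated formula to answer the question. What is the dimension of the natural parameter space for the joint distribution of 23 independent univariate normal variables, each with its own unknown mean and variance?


Exponential family dimension calculation:
Each univariate normal has two natural parameters (mu/sigma^2 and -1/(2 sigma^2)).
With 23 independent components, dim = 2 * 23 = 46.

46


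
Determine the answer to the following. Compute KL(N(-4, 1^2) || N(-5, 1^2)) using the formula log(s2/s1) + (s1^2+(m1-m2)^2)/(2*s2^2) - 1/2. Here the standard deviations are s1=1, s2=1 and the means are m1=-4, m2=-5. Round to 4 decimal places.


KL divergence between normal distributions:
KL = log(s2/s1) + (s1^2 + (m1-m2)^2)/(2*s2^2) - 1/2.
log(1/1) = 0.0.
(1^2 + (-4--5)^2)/(2*1^2) = (1 + 1)/2 = 1.0.
KL = 0.0 + 1.0 - 0.5 = 0.5000

0.5000


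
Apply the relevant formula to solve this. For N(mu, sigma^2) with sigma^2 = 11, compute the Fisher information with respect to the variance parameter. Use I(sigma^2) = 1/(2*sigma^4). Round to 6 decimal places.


Fisher information for variance: I(sigma^2) = 1/(2*sigma^4).
sigma^2 = 11, so sigma^4 = 121.
I = 1/(2*121) = 1/242 = 0.004132

0.004132


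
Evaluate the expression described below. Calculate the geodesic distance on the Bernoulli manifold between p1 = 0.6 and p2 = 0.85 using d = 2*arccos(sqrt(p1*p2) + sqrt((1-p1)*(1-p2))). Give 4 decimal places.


Geodesic distance on Bernoulli manifold:
d(p1,p2) = 2*arccos(sqrt(p1*p2) + sqrt((1-p1)*(1-p2))).
sqrt(p1*p2) = sqrt(0.6*0.85) = 0.714143.
sqrt((1-p1)*(1-p2)) = sqrt(0.4*0.15) = 0.244949.
arg = 0.714143 + 0.244949 = 0.959092.
d = 2*arccos(0.959092) = 0.5740

0.5740


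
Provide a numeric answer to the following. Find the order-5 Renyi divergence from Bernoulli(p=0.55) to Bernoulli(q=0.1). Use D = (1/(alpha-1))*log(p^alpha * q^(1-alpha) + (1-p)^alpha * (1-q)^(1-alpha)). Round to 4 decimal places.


Renyi divergence of order alpha between Bernoulli distributions:
D = (1/(alpha-1))*log(p^alpha * q^(1-alpha) + (1-p)^alpha * (1-q)^(1-alpha)).
alpha = 5, p = 0.55, q = 0.1.
p^alpha * q^(1-alpha) = 0.55^5 * 0.1^-4 = 503.284375.
(1-p)^alpha * (1-q)^(1-alpha) = 0.45^5 * 0.9^-4 = 0.028125.
sum = 503.284375 + 0.028125 = 503.3125.
D = (1/4)*log(503.3125) = 1.5553

1.5553


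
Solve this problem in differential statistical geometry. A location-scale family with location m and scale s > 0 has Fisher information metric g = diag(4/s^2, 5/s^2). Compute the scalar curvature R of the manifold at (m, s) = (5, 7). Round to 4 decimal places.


The metric has the form g = (A dm^2 + B ds^2)/s^2 with A = 4, B = 5.
Substitute u = sqrt(A/B)*m: g = B*(du^2 + ds^2)/s^2, i.e. B times the
Poincare upper half-plane metric, which has constant Gaussian curvature -1.
Scaling a 2D metric by a constant c divides the Gaussian curvature by c,
so K = -1/B = -1/(5) = -0.2000 everywhere (the point (m, s) = (5, 7) is irrelevant:
the curvature is constant).
Scalar curvature in dimension 2: R = 2K = -2/(5) = -0.4000.

-0.4000


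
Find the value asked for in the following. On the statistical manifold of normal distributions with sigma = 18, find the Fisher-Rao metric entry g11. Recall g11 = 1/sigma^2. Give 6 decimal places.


For the 2-parameter normal family, the Fisher metric has:
  g11 = 1/sigma^2, g22 = 2/sigma^2.
sigma = 18, sigma^2 = 324.
g11 = 0.003086

0.003086


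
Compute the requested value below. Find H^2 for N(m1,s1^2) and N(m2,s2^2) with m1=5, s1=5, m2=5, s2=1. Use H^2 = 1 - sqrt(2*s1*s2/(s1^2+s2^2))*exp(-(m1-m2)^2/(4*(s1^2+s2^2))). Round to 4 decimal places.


Squared Hellinger distance for Gaussians:
H^2 = 1 - sqrt(2*s1*s2/(s1^2+s2^2)) * exp(-(m1-m2)^2/(4*(s1^2+s2^2))).
s1^2 = 25, s2^2 = 1, s1^2+s2^2 = 26.
sqrt(2*5*1/(26)) = 0.620174.
(m1-m2)^2 = (0)^2 = 0.
exp(-0/(4*26)) = exp(0.0) = 1.0.
H^2 = 1 - 0.620174*1.0 = 0.3798

0.3798


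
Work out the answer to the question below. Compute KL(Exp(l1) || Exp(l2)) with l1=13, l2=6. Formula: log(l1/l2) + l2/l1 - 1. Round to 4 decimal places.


KL divergence for exponential family:
KL = log(l1/l2) + l2/l1 - 1.
log(13/6) = 0.77319.
6/13 = 0.461538.
KL = 0.77319 + 0.461538 - 1 = 0.2347

0.2347


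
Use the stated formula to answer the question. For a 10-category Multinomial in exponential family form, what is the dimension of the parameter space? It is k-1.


Exponential family dimension calculation:
For Multinomial with k=10 categories, dim = k-1 = 9.

9


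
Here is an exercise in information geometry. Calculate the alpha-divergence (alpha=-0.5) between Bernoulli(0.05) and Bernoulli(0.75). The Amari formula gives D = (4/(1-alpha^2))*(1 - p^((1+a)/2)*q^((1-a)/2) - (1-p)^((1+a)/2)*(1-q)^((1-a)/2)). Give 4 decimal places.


Amari alpha-divergence:
D = (4/(1-alpha^2))*(1 - p^((1+a)/2)*q^((1-a)/2) - (1-p)^((1+a)/2)*(1-q)^((1-a)/2)).
alpha = -0.5, p = 0.05, q = 0.75.
e1 = (1+alpha)/2 = 0.25, e2 = (1-alpha)/2 = 0.75.
t1 = p^e1 * q^e2 = 0.05^0.25 * 0.75^0.75 = 0.3811.
t2 = (1-p)^e1 * (1-q)^e2 = 0.95^0.25 * 0.25^0.75 = 0.349049.
4/(1-alpha^2) = 5.333333.
D = 5.333333*(1 - 0.3811 - 0.349049) = 1.4392

1.4392


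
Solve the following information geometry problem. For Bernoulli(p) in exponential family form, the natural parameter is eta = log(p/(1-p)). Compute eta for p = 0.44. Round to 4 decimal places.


Natural parameter for Bernoulli: eta = log(p/(1-p)).
p = 0.44, 1-p = 0.56.
p/(1-p) = 0.785714.
eta = log(0.785714) = -0.2412

-0.2412


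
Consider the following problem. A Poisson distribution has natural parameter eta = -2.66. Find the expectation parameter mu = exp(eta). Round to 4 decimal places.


Expectation parameter for Poisson exponential family:
mu = exp(eta).
eta = -2.66.
mu = exp(-2.66) = 0.0699

0.0699


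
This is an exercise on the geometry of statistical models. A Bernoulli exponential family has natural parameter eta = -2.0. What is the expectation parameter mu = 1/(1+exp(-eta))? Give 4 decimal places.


Dual coordinate (expectation parameter) for Bernoulli:
mu = 1/(1+exp(-eta)).
eta = -2.0.
exp(-eta) = exp(2.0) = 7.389056.
mu = 1/(1+7.389056) = 0.1192

0.1192


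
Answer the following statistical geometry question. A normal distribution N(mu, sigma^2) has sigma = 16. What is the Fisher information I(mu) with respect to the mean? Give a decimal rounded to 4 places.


The Fisher information for the mean of a normal distribution is I(mu) = 1/sigma^2.
sigma = 16, so sigma^2 = 256.
I(mu) = 1/256 = 0.0039

0.0039


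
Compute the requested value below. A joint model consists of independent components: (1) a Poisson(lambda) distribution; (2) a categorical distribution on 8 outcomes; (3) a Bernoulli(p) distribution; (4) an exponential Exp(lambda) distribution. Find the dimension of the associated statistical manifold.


The dimension of a statistical manifold equals the number of free
(independent) real parameters of the model. For a product of independent
blocks the parameter counts add.
- Poisson (lambda): 1.
- categorical on 8 outcomes (probabilities sum to 1): 8-1 = 7.
- Bernoulli (p): 1.
- exponential (lambda): 1.
Total = 1 + 7 + 1 + 1 = 10.
Dimension = 10

10


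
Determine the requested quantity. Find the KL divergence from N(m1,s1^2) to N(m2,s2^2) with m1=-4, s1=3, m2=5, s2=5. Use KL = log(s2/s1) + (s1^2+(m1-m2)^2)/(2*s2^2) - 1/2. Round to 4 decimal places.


KL divergence between normal distributions:
KL = log(s2/s1) + (s1^2 + (m1-m2)^2)/(2*s2^2) - 1/2.
log(5/3) = 0.510826.
(3^2 + (-4-5)^2)/(2*5^2) = (9 + 81)/50 = 1.8.
KL = 0.510826 + 1.8 - 0.5 = 1.8108

1.8108


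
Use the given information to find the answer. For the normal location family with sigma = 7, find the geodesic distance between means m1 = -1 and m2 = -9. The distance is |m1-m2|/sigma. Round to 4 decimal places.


On the fixed-variance normal subfamily, geodesic distance = |m1-m2|/sigma.
|-1 - -9| = 8.
sigma = 7.
d = 8/7 = 1.1429

1.1429


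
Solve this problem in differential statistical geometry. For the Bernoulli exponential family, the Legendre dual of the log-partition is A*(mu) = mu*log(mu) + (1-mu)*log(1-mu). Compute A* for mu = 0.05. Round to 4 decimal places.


Legendre transform for Bernoulli:
A*(mu) = mu*log(mu) + (1-mu)*log(1-mu).
mu = 0.05, 1-mu = 0.95.
mu*log(mu) = 0.05*log(0.05) = -0.149787.
(1-mu)*log(1-mu) = 0.95*log(0.95) = -0.048729.
A* = -0.149787 + -0.048729 = -0.1985

-0.1985


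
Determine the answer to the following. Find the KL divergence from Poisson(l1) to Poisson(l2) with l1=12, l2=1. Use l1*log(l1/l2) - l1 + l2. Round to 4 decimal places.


KL divergence for Poisson:
KL = l1*log(l1/l2) - l1 + l2.
l1 = 12, l2 = 1.
log(12/1) = 2.484907.
l1*log(l1/l2) = 12 * 2.484907 = 29.81888.
KL = 29.81888 - 12 + 1 = 18.8189

18.8189


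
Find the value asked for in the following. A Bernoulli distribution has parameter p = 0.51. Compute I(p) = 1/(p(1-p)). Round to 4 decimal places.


For Bernoulli(p), Fisher information is I(p) = 1/(p*(1-p)).
p = 0.51, 1-p = 0.49.
p*(1-p) = 0.2499.
I(p) = 1/0.2499 = 4.0016

4.0016


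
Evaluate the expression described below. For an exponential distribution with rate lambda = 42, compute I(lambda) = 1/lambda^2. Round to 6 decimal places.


Fisher information for exponential: I(lambda) = 1/lambda^2.
lambda = 42, lambda^2 = 1764.
I = 1/1764 = 0.000567

0.000567


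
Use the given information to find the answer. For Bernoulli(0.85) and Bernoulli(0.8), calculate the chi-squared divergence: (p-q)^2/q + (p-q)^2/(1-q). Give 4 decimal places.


Chi-squared divergence between Bernoulli distributions:
chi^2 = (p-q)^2/q + (p-q)^2/(1-q).
p = 0.85, q = 0.8, p-q = 0.05.
(p-q)^2 = 0.0025.
term1 = 0.0025/0.8 = 0.003125.
term2 = 0.0025/0.2 = 0.0125.
chi^2 = 0.003125 + 0.0125 = 0.0156

0.0156


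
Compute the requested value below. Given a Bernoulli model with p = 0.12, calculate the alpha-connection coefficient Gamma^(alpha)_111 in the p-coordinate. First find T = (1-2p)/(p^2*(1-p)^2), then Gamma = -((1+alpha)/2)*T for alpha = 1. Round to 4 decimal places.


Skewness (Amari-Chentsov) tensor: T = (1-2p)/(p^2*(1-p)^2).
p = 0.12, 1-2p = 0.76, p^2 = 0.0144, (1-p)^2 = 0.7744.
T = 0.76/(0.0144 * 0.7744) = 68.153122.
In the p-coordinate, Gamma^(alpha) = Gamma^(0) - (alpha/2)*T with Gamma^(0) = (1/2)*g'(p) = -T/2,
so Gamma^(alpha) = -((1+alpha)/2)*T.
alpha = 1, -(1+alpha)/2 = -1.0.
Gamma = -1.0 * 68.153122 = -68.1531

-68.1531


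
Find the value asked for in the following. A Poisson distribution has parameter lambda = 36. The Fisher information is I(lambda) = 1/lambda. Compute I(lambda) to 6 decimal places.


Fisher information for Poisson: I(lambda) = 1/lambda.
lambda = 36.
I(lambda) = 1/36 = 0.027778

0.027778


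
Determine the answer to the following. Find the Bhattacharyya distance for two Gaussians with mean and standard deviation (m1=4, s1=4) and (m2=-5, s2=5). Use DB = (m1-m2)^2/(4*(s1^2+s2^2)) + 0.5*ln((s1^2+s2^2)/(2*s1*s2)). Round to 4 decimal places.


Bhattacharyya distance between two Gaussians:
DB = (m1-m2)^2/(4*(s1^2+s2^2)) + (1/2)*ln((s1^2+s2^2)/(2*s1*s2)).
(m1-m2)^2 = (9)^2 = 81.
s1^2+s2^2 = 16 + 25 = 41.
term1 = 81/164 = 0.493902.
term2 = 0.5*ln(41/40.0) = 0.012346.
DB = 0.493902 + 0.012346 = 0.5062

0.5062


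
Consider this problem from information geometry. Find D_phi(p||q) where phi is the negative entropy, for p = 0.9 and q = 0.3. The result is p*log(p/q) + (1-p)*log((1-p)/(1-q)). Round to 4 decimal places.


Bregman divergence with negative entropy generator:
D = p*log(p/q) + (1-p)*log((1-p)/(1-q)).
p = 0.9, q = 0.3.
p*log(p/q) = 0.9*log(0.9/0.3) = 0.988751.
(1-p)*log((1-p)/(1-q)) = 0.1*log(0.1/0.7) = -0.194591.
D = 0.988751 + -0.194591 = 0.7942

0.7942


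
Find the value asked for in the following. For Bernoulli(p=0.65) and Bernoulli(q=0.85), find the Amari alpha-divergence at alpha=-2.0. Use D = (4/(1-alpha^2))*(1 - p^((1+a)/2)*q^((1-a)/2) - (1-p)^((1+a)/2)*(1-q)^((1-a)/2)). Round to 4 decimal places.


Amari alpha-divergence:
D = (4/(1-alpha^2))*(1 - p^((1+a)/2)*q^((1-a)/2) - (1-p)^((1+a)/2)*(1-q)^((1-a)/2)).
alpha = -2.0, p = 0.65, q = 0.85.
e1 = (1+alpha)/2 = -0.5, e2 = (1-alpha)/2 = 1.5.
t1 = p^e1 * q^e2 = 0.65^-0.5 * 0.85^1.5 = 0.972012.
t2 = (1-p)^e1 * (1-q)^e2 = 0.35^-0.5 * 0.15^1.5 = 0.098198.
4/(1-alpha^2) = -1.333333.
D = -1.333333*(1 - 0.972012 - 0.098198) = 0.0936

0.0936


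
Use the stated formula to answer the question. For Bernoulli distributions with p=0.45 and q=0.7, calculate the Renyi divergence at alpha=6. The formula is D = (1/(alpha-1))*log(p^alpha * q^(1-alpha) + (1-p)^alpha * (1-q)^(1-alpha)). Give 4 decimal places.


Renyi divergence of order alpha between Bernoulli distributions:
D = (1/(alpha-1))*log(p^alpha * q^(1-alpha) + (1-p)^alpha * (1-q)^(1-alpha)).
alpha = 6, p = 0.45, q = 0.7.
p^alpha * q^(1-alpha) = 0.45^6 * 0.7^-5 = 0.049407.
(1-p)^alpha * (1-q)^(1-alpha) = 0.55^6 * 0.3^-5 = 11.39121.
sum = 0.049407 + 11.39121 = 11.440617.
D = (1/5)*log(11.440617) = 0.4874

0.4874


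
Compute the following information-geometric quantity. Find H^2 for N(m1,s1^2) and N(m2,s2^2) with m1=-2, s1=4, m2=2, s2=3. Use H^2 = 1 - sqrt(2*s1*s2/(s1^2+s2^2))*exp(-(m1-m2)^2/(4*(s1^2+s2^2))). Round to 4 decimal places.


Squared Hellinger distance for Gaussians:
H^2 = 1 - sqrt(2*s1*s2/(s1^2+s2^2)) * exp(-(m1-m2)^2/(4*(s1^2+s2^2))).
s1^2 = 16, s2^2 = 9, s1^2+s2^2 = 25.
sqrt(2*4*3/(25)) = 0.979796.
(m1-m2)^2 = (-4)^2 = 16.
exp(-16/(4*25)) = exp(-0.16) = 0.852144.
H^2 = 1 - 0.979796*0.852144 = 0.1651

0.1651


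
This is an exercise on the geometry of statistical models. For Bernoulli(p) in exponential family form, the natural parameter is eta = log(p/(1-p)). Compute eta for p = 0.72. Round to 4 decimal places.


Natural parameter for Bernoulli: eta = log(p/(1-p)).
p = 0.72, 1-p = 0.28.
p/(1-p) = 2.571429.
eta = log(2.571429) = 0.9445

0.9445


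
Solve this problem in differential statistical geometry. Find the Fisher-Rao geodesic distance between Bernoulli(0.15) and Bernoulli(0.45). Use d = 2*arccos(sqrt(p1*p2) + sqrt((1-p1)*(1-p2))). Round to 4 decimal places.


Geodesic distance on Bernoulli manifold:
d(p1,p2) = 2*arccos(sqrt(p1*p2) + sqrt((1-p1)*(1-p2))).
sqrt(p1*p2) = sqrt(0.15*0.45) = 0.259808.
sqrt((1-p1)*(1-p2)) = sqrt(0.85*0.55) = 0.68374.
arg = 0.259808 + 0.68374 = 0.943547.
d = 2*arccos(0.943547) = 0.6752

0.6752


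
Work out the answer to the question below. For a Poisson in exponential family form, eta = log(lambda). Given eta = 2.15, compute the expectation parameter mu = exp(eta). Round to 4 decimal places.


Expectation parameter for Poisson exponential family:
mu = exp(eta).
eta = 2.15.
mu = exp(2.15) = 8.5849

8.5849


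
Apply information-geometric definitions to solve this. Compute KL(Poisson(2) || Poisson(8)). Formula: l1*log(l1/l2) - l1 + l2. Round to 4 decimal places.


KL divergence for Poisson:
KL = l1*log(l1/l2) - l1 + l2.
l1 = 2, l2 = 8.
log(2/8) = -1.386294.
l1*log(l1/l2) = 2 * -1.386294 = -2.772589.
KL = -2.772589 - 2 + 8 = 3.2274

3.2274


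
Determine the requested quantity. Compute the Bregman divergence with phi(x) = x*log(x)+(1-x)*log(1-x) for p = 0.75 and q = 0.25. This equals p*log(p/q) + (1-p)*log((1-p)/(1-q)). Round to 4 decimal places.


Bregman divergence with negative entropy generator:
D = p*log(p/q) + (1-p)*log((1-p)/(1-q)).
p = 0.75, q = 0.25.
p*log(p/q) = 0.75*log(0.75/0.25) = 0.823959.
(1-p)*log((1-p)/(1-q)) = 0.25*log(0.25/0.75) = -0.274653.
D = 0.823959 + -0.274653 = 0.5493

0.5493


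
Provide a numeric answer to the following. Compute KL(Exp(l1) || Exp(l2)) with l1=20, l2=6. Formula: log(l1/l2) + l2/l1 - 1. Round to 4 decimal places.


KL divergence for exponential family:
KL = log(l1/l2) + l2/l1 - 1.
log(20/6) = 1.203973.
6/20 = 0.3.
KL = 1.203973 + 0.3 - 1 = 0.5040

0.5040


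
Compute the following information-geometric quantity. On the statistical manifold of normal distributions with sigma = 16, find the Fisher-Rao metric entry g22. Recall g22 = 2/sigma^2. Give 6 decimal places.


For the 2-parameter normal family, the Fisher metric has:
  g11 = 1/sigma^2, g22 = 2/sigma^2.
sigma = 16, sigma^2 = 256.
g22 = 0.007813

0.007813


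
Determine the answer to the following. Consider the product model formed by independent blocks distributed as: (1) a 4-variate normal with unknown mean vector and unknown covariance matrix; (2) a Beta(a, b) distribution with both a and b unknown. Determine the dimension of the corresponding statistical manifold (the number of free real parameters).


The dimension of a statistical manifold equals the number of free
(independent) real parameters of the model. For a product of independent
blocks the parameter counts add.
- 4-variate normal: 4 (mean) + 4*5/2 = 10 (symmetric covariance) = 14.
- Beta (a, b): 2.
Total = 14 + 2 = 16.
Dimension = 16

16


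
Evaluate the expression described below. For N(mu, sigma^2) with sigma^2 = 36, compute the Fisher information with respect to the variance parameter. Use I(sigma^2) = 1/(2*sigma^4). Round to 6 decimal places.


Fisher information for variance: I(sigma^2) = 1/(2*sigma^4).
sigma^2 = 36, so sigma^4 = 1296.
I = 1/(2*1296) = 1/2592 = 0.000386

0.000386


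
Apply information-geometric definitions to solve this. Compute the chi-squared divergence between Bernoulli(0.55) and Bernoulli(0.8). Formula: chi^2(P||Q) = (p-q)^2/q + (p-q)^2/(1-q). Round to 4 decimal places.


Chi-squared divergence between Bernoulli distributions:
chi^2 = (p-q)^2/q + (p-q)^2/(1-q).
p = 0.55, q = 0.8, p-q = -0.25.
(p-q)^2 = 0.0625.
term1 = 0.0625/0.8 = 0.078125.
term2 = 0.0625/0.2 = 0.3125.
chi^2 = 0.078125 + 0.3125 = 0.3906

0.3906


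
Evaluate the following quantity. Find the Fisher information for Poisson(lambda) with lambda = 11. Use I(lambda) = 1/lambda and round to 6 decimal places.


Fisher information for Poisson: I(lambda) = 1/lambda.
lambda = 11.
I(lambda) = 1/11 = 0.090909

0.090909


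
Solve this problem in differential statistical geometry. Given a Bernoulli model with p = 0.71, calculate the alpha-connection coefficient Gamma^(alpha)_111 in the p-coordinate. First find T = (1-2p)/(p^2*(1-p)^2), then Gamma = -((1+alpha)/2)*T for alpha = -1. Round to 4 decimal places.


Skewness (Amari-Chentsov) tensor: T = (1-2p)/(p^2*(1-p)^2).
p = 0.71, 1-2p = -0.42, p^2 = 0.5041, (1-p)^2 = 0.0841.
T = -0.42/(0.5041 * 0.0841) = -9.906873.
In the p-coordinate, Gamma^(alpha) = Gamma^(0) - (alpha/2)*T with Gamma^(0) = (1/2)*g'(p) = -T/2,
so Gamma^(alpha) = -((1+alpha)/2)*T.
alpha = -1, -(1+alpha)/2 = 0.0.
Gamma = 0.0 * -9.906873 = 0.0000

0.0000


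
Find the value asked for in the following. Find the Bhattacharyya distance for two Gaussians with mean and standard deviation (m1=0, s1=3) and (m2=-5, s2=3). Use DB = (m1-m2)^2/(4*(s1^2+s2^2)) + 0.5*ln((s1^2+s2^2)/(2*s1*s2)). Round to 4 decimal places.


Bhattacharyya distance between two Gaussians:
DB = (m1-m2)^2/(4*(s1^2+s2^2)) + (1/2)*ln((s1^2+s2^2)/(2*s1*s2)).
(m1-m2)^2 = (5)^2 = 25.
s1^2+s2^2 = 9 + 9 = 18.
term1 = 25/72 = 0.347222.
term2 = 0.5*ln(18/18.0) = 0.0.
DB = 0.347222 + 0.0 = 0.3472

0.3472


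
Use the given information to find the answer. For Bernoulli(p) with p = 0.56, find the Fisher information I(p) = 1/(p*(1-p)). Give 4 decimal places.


For Bernoulli(p), Fisher information is I(p) = 1/(p*(1-p)).
p = 0.56, 1-p = 0.44.
p*(1-p) = 0.2464.
I(p) = 1/0.2464 = 4.0584

4.0584


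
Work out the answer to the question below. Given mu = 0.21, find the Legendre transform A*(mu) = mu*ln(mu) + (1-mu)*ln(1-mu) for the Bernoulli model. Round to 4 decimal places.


Legendre transform for Bernoulli:
A*(mu) = mu*log(mu) + (1-mu)*log(1-mu).
mu = 0.21, 1-mu = 0.79.
mu*log(mu) = 0.21*log(0.21) = -0.327736.
(1-mu)*log(1-mu) = 0.79*log(0.79) = -0.186221.
A* = -0.327736 + -0.186221 = -0.5140

-0.5140


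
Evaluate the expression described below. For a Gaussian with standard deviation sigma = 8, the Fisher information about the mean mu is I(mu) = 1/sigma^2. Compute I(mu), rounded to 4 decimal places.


The Fisher information for the mean of a normal distribution is I(mu) = 1/sigma^2.
sigma = 8, so sigma^2 = 64.
I(mu) = 1/64 = 0.0156

0.0156


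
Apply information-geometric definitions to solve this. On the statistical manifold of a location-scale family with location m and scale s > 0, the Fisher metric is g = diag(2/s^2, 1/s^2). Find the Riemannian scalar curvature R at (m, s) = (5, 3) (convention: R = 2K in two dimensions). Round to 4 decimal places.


The metric has the form g = (A dm^2 + B ds^2)/s^2 with A = 2, B = 1.
Substitute u = sqrt(A/B)*m: g = B*(du^2 + ds^2)/s^2, i.e. B times the
Poincare upper half-plane metric, which has constant Gaussian curvature -1.
Scaling a 2D metric by a constant c divides the Gaussian curvature by c,
so K = -1/B = -1/(1) = -1.0000 everywhere (the point (m, s) = (5, 3) is irrelevant:
the curvature is constant).
Scalar curvature in dimension 2: R = 2K = -2/(1) = -2.0000.

-2.0000


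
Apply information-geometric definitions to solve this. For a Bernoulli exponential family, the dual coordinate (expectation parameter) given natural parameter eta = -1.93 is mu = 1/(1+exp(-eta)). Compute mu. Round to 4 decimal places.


Dual coordinate (expectation parameter) for Bernoulli:
mu = 1/(1+exp(-eta)).
eta = -1.93.
exp(-eta) = exp(1.93) = 6.88951.
mu = 1/(1+6.88951) = 0.1268

0.1268


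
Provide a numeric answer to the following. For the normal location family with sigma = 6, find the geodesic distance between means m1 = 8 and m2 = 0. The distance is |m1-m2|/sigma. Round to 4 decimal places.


On the fixed-variance normal subfamily, geodesic distance = |m1-m2|/sigma.
|8 - 0| = 8.
sigma = 6.
d = 8/6 = 1.3333

1.3333


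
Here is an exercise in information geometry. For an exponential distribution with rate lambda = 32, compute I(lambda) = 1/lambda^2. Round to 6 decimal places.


Fisher information for exponential: I(lambda) = 1/lambda^2.
lambda = 32, lambda^2 = 1024.
I = 1/1024 = 0.000977

0.000977


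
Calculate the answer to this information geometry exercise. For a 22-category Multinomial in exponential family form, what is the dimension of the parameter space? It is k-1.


Exponential family dimension calculation:
For Multinomial with k=22 categories, dim = k-1 = 21.

21


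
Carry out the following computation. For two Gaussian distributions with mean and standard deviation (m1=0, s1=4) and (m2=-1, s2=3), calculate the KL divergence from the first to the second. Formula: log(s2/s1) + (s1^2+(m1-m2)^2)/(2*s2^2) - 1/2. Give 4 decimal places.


KL divergence between normal distributions:
KL = log(s2/s1) + (s1^2 + (m1-m2)^2)/(2*s2^2) - 1/2.
log(3/4) = -0.287682.
(4^2 + (0--1)^2)/(2*3^2) = (16 + 1)/18 = 0.944444.
KL = -0.287682 + 0.944444 - 0.5 = 0.1568

0.1568


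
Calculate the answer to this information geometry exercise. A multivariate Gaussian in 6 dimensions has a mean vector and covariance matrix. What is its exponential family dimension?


Exponential family dimension calculation:
For 6-dim MVN: mean has 6 params, covariance has 6*7/2 = 21 unique entries.
Total dim = 6 + 21 = 27.

27


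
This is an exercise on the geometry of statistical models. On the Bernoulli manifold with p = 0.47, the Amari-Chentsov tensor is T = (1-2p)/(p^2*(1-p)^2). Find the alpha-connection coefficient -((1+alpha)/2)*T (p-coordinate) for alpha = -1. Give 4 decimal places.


Skewness (Amari-Chentsov) tensor: T = (1-2p)/(p^2*(1-p)^2).
p = 0.47, 1-2p = 0.06, p^2 = 0.2209, (1-p)^2 = 0.2809.
T = 0.06/(0.2209 * 0.2809) = 0.96695.
In the p-coordinate, Gamma^(alpha) = Gamma^(0) - (alpha/2)*T with Gamma^(0) = (1/2)*g'(p) = -T/2,
so Gamma^(alpha) = -((1+alpha)/2)*T.
alpha = -1, -(1+alpha)/2 = 0.0.
Gamma = 0.0 * 0.96695 = 0.0000

0.0000


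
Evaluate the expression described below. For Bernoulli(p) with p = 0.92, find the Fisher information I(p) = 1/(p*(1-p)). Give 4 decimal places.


For Bernoulli(p), Fisher information is I(p) = 1/(p*(1-p)).
p = 0.92, 1-p = 0.08.
p*(1-p) = 0.0736.
I(p) = 1/0.0736 = 13.5870

13.5870


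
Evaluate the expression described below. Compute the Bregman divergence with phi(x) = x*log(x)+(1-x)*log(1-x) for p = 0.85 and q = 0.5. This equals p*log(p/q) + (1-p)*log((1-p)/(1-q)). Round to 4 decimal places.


Bregman divergence with negative entropy generator:
D = p*log(p/q) + (1-p)*log((1-p)/(1-q)).
p = 0.85, q = 0.5.
p*log(p/q) = 0.85*log(0.85/0.5) = 0.451034.
(1-p)*log((1-p)/(1-q)) = 0.15*log(0.15/0.5) = -0.180596.
D = 0.451034 + -0.180596 = 0.2704

0.2704


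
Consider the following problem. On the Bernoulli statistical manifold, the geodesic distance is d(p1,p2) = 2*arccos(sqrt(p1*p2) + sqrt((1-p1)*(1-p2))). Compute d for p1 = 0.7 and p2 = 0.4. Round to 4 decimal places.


Geodesic distance on Bernoulli manifold:
d(p1,p2) = 2*arccos(sqrt(p1*p2) + sqrt((1-p1)*(1-p2))).
sqrt(p1*p2) = sqrt(0.7*0.4) = 0.52915.
sqrt((1-p1)*(1-p2)) = sqrt(0.3*0.6) = 0.424264.
arg = 0.52915 + 0.424264 = 0.953414.
d = 2*arccos(0.953414) = 0.6129

0.6129


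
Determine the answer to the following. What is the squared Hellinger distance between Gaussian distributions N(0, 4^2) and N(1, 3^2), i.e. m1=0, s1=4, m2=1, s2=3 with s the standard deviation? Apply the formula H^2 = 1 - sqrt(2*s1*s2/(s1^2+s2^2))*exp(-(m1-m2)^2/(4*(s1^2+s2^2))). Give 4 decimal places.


Squared Hellinger distance for Gaussians:
H^2 = 1 - sqrt(2*s1*s2/(s1^2+s2^2)) * exp(-(m1-m2)^2/(4*(s1^2+s2^2))).
s1^2 = 16, s2^2 = 9, s1^2+s2^2 = 25.
sqrt(2*4*3/(25)) = 0.979796.
(m1-m2)^2 = (-1)^2 = 1.
exp(-1/(4*25)) = exp(-0.01) = 0.99005.
H^2 = 1 - 0.979796*0.99005 = 0.0300

0.0300


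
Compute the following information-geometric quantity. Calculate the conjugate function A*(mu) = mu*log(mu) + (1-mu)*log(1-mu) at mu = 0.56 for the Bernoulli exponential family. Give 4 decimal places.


Legendre transform for Bernoulli:
A*(mu) = mu*log(mu) + (1-mu)*log(1-mu).
mu = 0.56, 1-mu = 0.44.
mu*log(mu) = 0.56*log(0.56) = -0.324698.
(1-mu)*log(1-mu) = 0.44*log(0.44) = -0.361231.
A* = -0.324698 + -0.361231 = -0.6859

-0.6859


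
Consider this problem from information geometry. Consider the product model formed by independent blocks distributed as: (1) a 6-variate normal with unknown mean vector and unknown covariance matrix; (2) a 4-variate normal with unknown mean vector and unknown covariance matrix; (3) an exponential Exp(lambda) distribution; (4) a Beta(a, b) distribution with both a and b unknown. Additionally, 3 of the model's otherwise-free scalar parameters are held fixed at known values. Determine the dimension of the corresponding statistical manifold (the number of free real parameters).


The dimension of a statistical manifold equals the number of free
(independent) real parameters of the model. For a product of independent
blocks the parameter counts add.
- 6-variate normal: 6 (mean) + 6*7/2 = 21 (symmetric covariance) = 27.
- 4-variate normal: 4 (mean) + 4*5/2 = 10 (symmetric covariance) = 14.
- exponential (lambda): 1.
- Beta (a, b): 2.
Total = 27 + 14 + 1 + 2 = 44.
3 parameter(s) fixed at known values: 44 - 3 = 41.
Dimension = 41

41


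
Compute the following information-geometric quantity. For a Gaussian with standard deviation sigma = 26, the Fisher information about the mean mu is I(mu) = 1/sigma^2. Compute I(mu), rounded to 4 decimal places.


The Fisher information for the mean of a normal distribution is I(mu) = 1/sigma^2.
sigma = 26, so sigma^2 = 676.
I(mu) = 1/676 = 0.0015

0.0015


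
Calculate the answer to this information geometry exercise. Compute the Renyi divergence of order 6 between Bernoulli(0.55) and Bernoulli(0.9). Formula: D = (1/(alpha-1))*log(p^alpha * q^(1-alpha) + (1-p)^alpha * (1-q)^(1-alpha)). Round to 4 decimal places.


Renyi divergence of order alpha between Bernoulli distributions:
D = (1/(alpha-1))*log(p^alpha * q^(1-alpha) + (1-p)^alpha * (1-q)^(1-alpha)).
alpha = 6, p = 0.55, q = 0.9.
p^alpha * q^(1-alpha) = 0.55^6 * 0.9^-5 = 0.046877.
(1-p)^alpha * (1-q)^(1-alpha) = 0.45^6 * 0.1^-5 = 830.376563.
sum = 0.046877 + 830.376563 = 830.42344.
D = (1/5)*log(830.42344) = 1.3444

1.3444


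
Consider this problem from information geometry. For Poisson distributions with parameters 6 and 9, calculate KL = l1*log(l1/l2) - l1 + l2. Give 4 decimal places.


KL divergence for Poisson:
KL = l1*log(l1/l2) - l1 + l2.
l1 = 6, l2 = 9.
log(6/9) = -0.405465.
l1*log(l1/l2) = 6 * -0.405465 = -2.432791.
KL = -2.432791 - 6 + 9 = 0.5672

0.5672


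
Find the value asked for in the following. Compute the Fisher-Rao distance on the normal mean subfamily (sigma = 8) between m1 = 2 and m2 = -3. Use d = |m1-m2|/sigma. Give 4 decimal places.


On the fixed-variance normal subfamily, geodesic distance = |m1-m2|/sigma.
|2 - -3| = 5.
sigma = 8.
d = 5/8 = 0.6250

0.6250


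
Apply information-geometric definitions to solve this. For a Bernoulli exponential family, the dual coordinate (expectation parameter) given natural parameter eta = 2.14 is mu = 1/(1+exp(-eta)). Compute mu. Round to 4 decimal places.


Dual coordinate (expectation parameter) for Bernoulli:
mu = 1/(1+exp(-eta)).
eta = 2.14.
exp(-eta) = exp(-2.14) = 0.117655.
mu = 1/(1+0.117655) = 0.8947

0.8947


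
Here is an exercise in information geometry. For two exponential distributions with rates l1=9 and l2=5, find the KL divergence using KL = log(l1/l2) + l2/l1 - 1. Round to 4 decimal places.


KL divergence for exponential family:
KL = log(l1/l2) + l2/l1 - 1.
log(9/5) = 0.587787.
5/9 = 0.555556.
KL = 0.587787 + 0.555556 - 1 = 0.1433

0.1433


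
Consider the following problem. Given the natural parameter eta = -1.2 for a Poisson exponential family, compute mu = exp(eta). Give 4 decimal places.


Expectation parameter for Poisson exponential family:
mu = exp(eta).
eta = -1.2.
mu = exp(-1.2) = 0.3012

0.3012


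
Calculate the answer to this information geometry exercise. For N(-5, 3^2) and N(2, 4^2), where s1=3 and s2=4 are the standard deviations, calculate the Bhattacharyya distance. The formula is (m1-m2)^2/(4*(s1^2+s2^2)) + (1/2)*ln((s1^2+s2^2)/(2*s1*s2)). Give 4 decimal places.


Bhattacharyya distance between two Gaussians:
DB = (m1-m2)^2/(4*(s1^2+s2^2)) + (1/2)*ln((s1^2+s2^2)/(2*s1*s2)).
(m1-m2)^2 = (-7)^2 = 49.
s1^2+s2^2 = 9 + 16 = 25.
term1 = 49/100 = 0.49.
term2 = 0.5*ln(25/24.0) = 0.020411.
DB = 0.49 + 0.020411 = 0.5104

0.5104


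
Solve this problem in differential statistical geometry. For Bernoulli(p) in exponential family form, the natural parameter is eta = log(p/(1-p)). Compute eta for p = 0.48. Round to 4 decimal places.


Natural parameter for Bernoulli: eta = log(p/(1-p)).
p = 0.48, 1-p = 0.52.
p/(1-p) = 0.923077.
eta = log(0.923077) = -0.0800

-0.0800
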